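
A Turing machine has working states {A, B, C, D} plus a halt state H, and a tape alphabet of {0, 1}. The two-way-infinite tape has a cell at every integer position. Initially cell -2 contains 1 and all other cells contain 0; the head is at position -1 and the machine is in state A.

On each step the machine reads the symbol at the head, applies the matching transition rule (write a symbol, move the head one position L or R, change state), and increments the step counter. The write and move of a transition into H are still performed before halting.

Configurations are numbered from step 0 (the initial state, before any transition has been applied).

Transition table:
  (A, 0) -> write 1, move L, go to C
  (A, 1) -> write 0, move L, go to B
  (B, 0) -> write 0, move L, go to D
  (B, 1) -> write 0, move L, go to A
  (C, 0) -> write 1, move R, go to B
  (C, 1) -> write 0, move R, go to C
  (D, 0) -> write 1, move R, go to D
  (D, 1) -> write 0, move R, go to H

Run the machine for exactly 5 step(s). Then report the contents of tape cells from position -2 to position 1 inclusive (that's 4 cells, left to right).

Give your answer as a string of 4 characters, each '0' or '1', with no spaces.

Answer: 0010

Derivation:
Step 1: in state A at pos -1, read 0 -> (A,0)->write 1,move L,goto C. Now: state=C, head=-2, tape[-3..0]=0110 (head:  ^)
Step 2: in state C at pos -2, read 1 -> (C,1)->write 0,move R,goto C. Now: state=C, head=-1, tape[-3..0]=0010 (head:   ^)
Step 3: in state C at pos -1, read 1 -> (C,1)->write 0,move R,goto C. Now: state=C, head=0, tape[-3..1]=00000 (head:    ^)
Step 4: in state C at pos 0, read 0 -> (C,0)->write 1,move R,goto B. Now: state=B, head=1, tape[-3..2]=000100 (head:     ^)
Step 5: in state B at pos 1, read 0 -> (B,0)->write 0,move L,goto D. Now: state=D, head=0, tape[-3..2]=000100 (head:    ^)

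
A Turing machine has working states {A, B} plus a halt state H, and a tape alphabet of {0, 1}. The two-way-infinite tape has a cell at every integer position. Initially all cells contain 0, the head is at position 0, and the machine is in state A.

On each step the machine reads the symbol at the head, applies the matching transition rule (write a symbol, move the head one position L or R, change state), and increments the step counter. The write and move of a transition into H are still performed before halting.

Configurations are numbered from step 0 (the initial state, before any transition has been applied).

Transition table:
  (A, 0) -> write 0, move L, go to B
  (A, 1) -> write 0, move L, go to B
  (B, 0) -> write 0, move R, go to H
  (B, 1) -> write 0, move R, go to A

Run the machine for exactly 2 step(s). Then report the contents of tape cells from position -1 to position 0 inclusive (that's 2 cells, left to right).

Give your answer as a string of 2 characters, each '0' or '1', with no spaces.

Step 1: in state A at pos 0, read 0 -> (A,0)->write 0,move L,goto B. Now: state=B, head=-1, tape[-2..1]=0000 (head:  ^)
Step 2: in state B at pos -1, read 0 -> (B,0)->write 0,move R,goto H. Now: state=H, head=0, tape[-2..1]=0000 (head:   ^)

Answer: 00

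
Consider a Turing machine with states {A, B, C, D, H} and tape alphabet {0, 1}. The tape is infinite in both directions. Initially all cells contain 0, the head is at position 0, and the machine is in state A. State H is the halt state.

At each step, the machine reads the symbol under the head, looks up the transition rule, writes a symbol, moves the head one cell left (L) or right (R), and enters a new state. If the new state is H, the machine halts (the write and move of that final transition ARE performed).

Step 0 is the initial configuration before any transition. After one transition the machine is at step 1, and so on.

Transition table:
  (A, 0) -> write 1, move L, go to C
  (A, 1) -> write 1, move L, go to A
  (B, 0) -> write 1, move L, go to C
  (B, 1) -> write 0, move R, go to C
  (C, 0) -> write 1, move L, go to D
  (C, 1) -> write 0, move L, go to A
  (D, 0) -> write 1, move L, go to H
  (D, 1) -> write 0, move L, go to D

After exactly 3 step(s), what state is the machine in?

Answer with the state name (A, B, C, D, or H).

Step 1: in state A at pos 0, read 0 -> (A,0)->write 1,move L,goto C. Now: state=C, head=-1, tape[-2..1]=0010 (head:  ^)
Step 2: in state C at pos -1, read 0 -> (C,0)->write 1,move L,goto D. Now: state=D, head=-2, tape[-3..1]=00110 (head:  ^)
Step 3: in state D at pos -2, read 0 -> (D,0)->write 1,move L,goto H. Now: state=H, head=-3, tape[-4..1]=001110 (head:  ^)

Answer: H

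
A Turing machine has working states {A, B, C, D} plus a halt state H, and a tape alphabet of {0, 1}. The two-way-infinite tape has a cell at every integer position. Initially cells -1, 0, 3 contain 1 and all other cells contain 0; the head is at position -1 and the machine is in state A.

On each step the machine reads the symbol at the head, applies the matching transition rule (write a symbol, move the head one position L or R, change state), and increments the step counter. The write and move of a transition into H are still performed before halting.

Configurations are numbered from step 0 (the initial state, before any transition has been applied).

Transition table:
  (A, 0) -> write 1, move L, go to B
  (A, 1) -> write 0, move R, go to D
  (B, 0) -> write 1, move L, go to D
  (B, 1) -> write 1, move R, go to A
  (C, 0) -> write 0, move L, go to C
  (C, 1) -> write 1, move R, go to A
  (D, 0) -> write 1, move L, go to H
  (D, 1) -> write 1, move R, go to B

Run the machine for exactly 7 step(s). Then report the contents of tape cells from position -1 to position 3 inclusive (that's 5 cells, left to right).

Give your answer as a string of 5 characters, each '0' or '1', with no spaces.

Answer: 01111

Derivation:
Step 1: in state A at pos -1, read 1 -> (A,1)->write 0,move R,goto D. Now: state=D, head=0, tape[-2..4]=0010010 (head:   ^)
Step 2: in state D at pos 0, read 1 -> (D,1)->write 1,move R,goto B. Now: state=B, head=1, tape[-2..4]=0010010 (head:    ^)
Step 3: in state B at pos 1, read 0 -> (B,0)->write 1,move L,goto D. Now: state=D, head=0, tape[-2..4]=0011010 (head:   ^)
Step 4: in state D at pos 0, read 1 -> (D,1)->write 1,move R,goto B. Now: state=B, head=1, tape[-2..4]=0011010 (head:    ^)
Step 5: in state B at pos 1, read 1 -> (B,1)->write 1,move R,goto A. Now: state=A, head=2, tape[-2..4]=0011010 (head:     ^)
Step 6: in state A at pos 2, read 0 -> (A,0)->write 1,move L,goto B. Now: state=B, head=1, tape[-2..4]=0011110 (head:    ^)
Step 7: in state B at pos 1, read 1 -> (B,1)->write 1,move R,goto A. Now: state=A, head=2, tape[-2..4]=0011110 (head:     ^)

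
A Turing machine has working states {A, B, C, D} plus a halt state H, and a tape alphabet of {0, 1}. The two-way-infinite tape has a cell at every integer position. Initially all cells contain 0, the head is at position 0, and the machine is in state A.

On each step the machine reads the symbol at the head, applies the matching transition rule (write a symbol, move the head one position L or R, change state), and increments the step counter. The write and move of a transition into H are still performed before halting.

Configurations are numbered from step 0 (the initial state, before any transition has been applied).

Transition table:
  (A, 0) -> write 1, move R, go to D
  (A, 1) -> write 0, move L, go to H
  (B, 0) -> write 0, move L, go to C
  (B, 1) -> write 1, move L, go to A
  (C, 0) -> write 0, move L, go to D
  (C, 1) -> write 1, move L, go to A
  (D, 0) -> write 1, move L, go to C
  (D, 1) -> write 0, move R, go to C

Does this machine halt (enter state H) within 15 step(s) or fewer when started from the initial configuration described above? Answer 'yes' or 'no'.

Step 1: in state A at pos 0, read 0 -> (A,0)->write 1,move R,goto D. Now: state=D, head=1, tape[-1..2]=0100 (head:   ^)
Step 2: in state D at pos 1, read 0 -> (D,0)->write 1,move L,goto C. Now: state=C, head=0, tape[-1..2]=0110 (head:  ^)
Step 3: in state C at pos 0, read 1 -> (C,1)->write 1,move L,goto A. Now: state=A, head=-1, tape[-2..2]=00110 (head:  ^)
Step 4: in state A at pos -1, read 0 -> (A,0)->write 1,move R,goto D. Now: state=D, head=0, tape[-2..2]=01110 (head:   ^)
Step 5: in state D at pos 0, read 1 -> (D,1)->write 0,move R,goto C. Now: state=C, head=1, tape[-2..2]=01010 (head:    ^)
Step 6: in state C at pos 1, read 1 -> (C,1)->write 1,move L,goto A. Now: state=A, head=0, tape[-2..2]=01010 (head:   ^)
Step 7: in state A at pos 0, read 0 -> (A,0)->write 1,move R,goto D. Now: state=D, head=1, tape[-2..2]=01110 (head:    ^)
Step 8: in state D at pos 1, read 1 -> (D,1)->write 0,move R,goto C. Now: state=C, head=2, tape[-2..3]=011000 (head:     ^)
Step 9: in state C at pos 2, read 0 -> (C,0)->write 0,move L,goto D. Now: state=D, head=1, tape[-2..3]=011000 (head:    ^)
Step 10: in state D at pos 1, read 0 -> (D,0)->write 1,move L,goto C. Now: state=C, head=0, tape[-2..3]=011100 (head:   ^)
Step 11: in state C at pos 0, read 1 -> (C,1)->write 1,move L,goto A. Now: state=A, head=-1, tape[-2..3]=011100 (head:  ^)
Step 12: in state A at pos -1, read 1 -> (A,1)->write 0,move L,goto H. Now: state=H, head=-2, tape[-3..3]=0001100 (head:  ^)
State H reached at step 12; 12 <= 15 -> yes

Answer: yes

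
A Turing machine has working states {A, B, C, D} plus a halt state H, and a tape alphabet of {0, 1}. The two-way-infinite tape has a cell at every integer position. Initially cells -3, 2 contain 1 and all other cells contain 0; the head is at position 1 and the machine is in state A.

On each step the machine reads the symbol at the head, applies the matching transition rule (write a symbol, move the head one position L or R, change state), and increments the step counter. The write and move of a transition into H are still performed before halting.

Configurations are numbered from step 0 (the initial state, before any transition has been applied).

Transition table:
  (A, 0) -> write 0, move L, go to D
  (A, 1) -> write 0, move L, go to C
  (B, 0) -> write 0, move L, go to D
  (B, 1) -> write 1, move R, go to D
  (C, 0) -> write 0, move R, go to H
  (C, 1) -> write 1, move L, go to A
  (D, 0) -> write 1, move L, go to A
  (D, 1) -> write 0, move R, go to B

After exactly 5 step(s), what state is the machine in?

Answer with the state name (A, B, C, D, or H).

Answer: C

Derivation:
Step 1: in state A at pos 1, read 0 -> (A,0)->write 0,move L,goto D. Now: state=D, head=0, tape[-4..3]=01000010 (head:     ^)
Step 2: in state D at pos 0, read 0 -> (D,0)->write 1,move L,goto A. Now: state=A, head=-1, tape[-4..3]=01001010 (head:    ^)
Step 3: in state A at pos -1, read 0 -> (A,0)->write 0,move L,goto D. Now: state=D, head=-2, tape[-4..3]=01001010 (head:   ^)
Step 4: in state D at pos -2, read 0 -> (D,0)->write 1,move L,goto A. Now: state=A, head=-3, tape[-4..3]=01101010 (head:  ^)
Step 5: in state A at pos -3, read 1 -> (A,1)->write 0,move L,goto C. Now: state=C, head=-4, tape[-5..3]=000101010 (head:  ^)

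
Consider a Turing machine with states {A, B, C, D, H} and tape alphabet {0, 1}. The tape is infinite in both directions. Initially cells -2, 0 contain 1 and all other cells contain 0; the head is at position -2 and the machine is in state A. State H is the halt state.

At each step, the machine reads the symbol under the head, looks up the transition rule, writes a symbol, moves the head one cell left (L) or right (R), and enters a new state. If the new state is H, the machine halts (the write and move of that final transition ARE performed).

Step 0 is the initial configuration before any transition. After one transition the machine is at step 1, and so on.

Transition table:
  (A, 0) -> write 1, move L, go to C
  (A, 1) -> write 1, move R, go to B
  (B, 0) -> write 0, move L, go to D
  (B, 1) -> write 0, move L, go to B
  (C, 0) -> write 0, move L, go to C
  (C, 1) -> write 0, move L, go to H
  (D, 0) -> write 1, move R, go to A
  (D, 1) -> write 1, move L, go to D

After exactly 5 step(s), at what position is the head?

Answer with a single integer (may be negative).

Answer: -1

Derivation:
Step 1: in state A at pos -2, read 1 -> (A,1)->write 1,move R,goto B. Now: state=B, head=-1, tape[-3..1]=01010 (head:   ^)
Step 2: in state B at pos -1, read 0 -> (B,0)->write 0,move L,goto D. Now: state=D, head=-2, tape[-3..1]=01010 (head:  ^)
Step 3: in state D at pos -2, read 1 -> (D,1)->write 1,move L,goto D. Now: state=D, head=-3, tape[-4..1]=001010 (head:  ^)
Step 4: in state D at pos -3, read 0 -> (D,0)->write 1,move R,goto A. Now: state=A, head=-2, tape[-4..1]=011010 (head:   ^)
Step 5: in state A at pos -2, read 1 -> (A,1)->write 1,move R,goto B. Now: state=B, head=-1, tape[-4..1]=011010 (head:    ^)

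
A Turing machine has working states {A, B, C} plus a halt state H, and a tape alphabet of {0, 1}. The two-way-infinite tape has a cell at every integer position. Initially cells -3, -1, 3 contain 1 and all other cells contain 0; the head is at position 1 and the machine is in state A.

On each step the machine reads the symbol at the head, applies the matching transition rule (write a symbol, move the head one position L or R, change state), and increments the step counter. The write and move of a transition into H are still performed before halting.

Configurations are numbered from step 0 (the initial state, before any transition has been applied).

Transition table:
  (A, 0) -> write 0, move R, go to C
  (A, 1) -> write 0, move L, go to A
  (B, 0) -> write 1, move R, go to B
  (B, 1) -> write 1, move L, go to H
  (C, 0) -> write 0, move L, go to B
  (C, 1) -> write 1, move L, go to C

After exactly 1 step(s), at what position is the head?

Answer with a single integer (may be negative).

Step 1: in state A at pos 1, read 0 -> (A,0)->write 0,move R,goto C. Now: state=C, head=2, tape[-4..4]=010100010 (head:       ^)

Answer: 2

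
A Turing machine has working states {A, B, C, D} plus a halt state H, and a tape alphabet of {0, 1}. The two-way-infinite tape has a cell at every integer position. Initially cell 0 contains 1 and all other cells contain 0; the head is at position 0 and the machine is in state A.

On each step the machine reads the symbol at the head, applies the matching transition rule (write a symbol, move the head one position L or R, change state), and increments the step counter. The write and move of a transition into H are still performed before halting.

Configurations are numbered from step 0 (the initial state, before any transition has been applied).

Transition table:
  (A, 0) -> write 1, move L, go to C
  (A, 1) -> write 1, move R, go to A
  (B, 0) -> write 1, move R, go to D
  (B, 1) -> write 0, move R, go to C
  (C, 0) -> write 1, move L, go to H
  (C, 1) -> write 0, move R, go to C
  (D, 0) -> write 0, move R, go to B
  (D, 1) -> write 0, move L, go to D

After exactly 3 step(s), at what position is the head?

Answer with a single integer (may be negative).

Answer: 1

Derivation:
Step 1: in state A at pos 0, read 1 -> (A,1)->write 1,move R,goto A. Now: state=A, head=1, tape[-1..2]=0100 (head:   ^)
Step 2: in state A at pos 1, read 0 -> (A,0)->write 1,move L,goto C. Now: state=C, head=0, tape[-1..2]=0110 (head:  ^)
Step 3: in state C at pos 0, read 1 -> (C,1)->write 0,move R,goto C. Now: state=C, head=1, tape[-1..2]=0010 (head:   ^)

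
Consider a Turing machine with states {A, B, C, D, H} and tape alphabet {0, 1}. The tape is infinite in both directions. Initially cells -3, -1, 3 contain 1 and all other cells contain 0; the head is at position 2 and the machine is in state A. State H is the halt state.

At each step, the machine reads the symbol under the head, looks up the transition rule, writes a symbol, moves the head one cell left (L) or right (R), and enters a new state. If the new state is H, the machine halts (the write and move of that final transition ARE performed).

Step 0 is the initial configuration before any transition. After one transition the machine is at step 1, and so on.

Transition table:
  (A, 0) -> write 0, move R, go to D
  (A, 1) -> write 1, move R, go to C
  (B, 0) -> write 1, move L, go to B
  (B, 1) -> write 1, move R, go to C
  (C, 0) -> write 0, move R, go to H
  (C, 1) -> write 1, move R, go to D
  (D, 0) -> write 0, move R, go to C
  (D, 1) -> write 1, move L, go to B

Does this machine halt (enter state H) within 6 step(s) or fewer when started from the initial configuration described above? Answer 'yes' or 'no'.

Answer: no

Derivation:
Step 1: in state A at pos 2, read 0 -> (A,0)->write 0,move R,goto D. Now: state=D, head=3, tape[-4..4]=010100010 (head:        ^)
Step 2: in state D at pos 3, read 1 -> (D,1)->write 1,move L,goto B. Now: state=B, head=2, tape[-4..4]=010100010 (head:       ^)
Step 3: in state B at pos 2, read 0 -> (B,0)->write 1,move L,goto B. Now: state=B, head=1, tape[-4..4]=010100110 (head:      ^)
Step 4: in state B at pos 1, read 0 -> (B,0)->write 1,move L,goto B. Now: state=B, head=0, tape[-4..4]=010101110 (head:     ^)
Step 5: in state B at pos 0, read 0 -> (B,0)->write 1,move L,goto B. Now: state=B, head=-1, tape[-4..4]=010111110 (head:    ^)
Step 6: in state B at pos -1, read 1 -> (B,1)->write 1,move R,goto C. Now: state=C, head=0, tape[-4..4]=010111110 (head:     ^)
After 6 step(s): state = C (not H) -> not halted within 6 -> no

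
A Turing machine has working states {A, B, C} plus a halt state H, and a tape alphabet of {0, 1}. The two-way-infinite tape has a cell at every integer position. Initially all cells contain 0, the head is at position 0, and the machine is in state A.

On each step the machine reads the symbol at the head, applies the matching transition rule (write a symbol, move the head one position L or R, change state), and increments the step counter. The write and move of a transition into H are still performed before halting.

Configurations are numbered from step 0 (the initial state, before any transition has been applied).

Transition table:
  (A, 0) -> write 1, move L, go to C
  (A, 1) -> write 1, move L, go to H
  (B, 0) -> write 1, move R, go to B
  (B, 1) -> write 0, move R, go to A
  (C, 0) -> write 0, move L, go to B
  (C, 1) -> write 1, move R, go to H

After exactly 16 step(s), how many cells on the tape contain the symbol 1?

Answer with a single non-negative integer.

Step 1: in state A at pos 0, read 0 -> (A,0)->write 1,move L,goto C. Now: state=C, head=-1, tape[-2..1]=0010 (head:  ^)
Step 2: in state C at pos -1, read 0 -> (C,0)->write 0,move L,goto B. Now: state=B, head=-2, tape[-3..1]=00010 (head:  ^)
Step 3: in state B at pos -2, read 0 -> (B,0)->write 1,move R,goto B. Now: state=B, head=-1, tape[-3..1]=01010 (head:   ^)
Step 4: in state B at pos -1, read 0 -> (B,0)->write 1,move R,goto B. Now: state=B, head=0, tape[-3..1]=01110 (head:    ^)
Step 5: in state B at pos 0, read 1 -> (B,1)->write 0,move R,goto A. Now: state=A, head=1, tape[-3..2]=011000 (head:     ^)
Step 6: in state A at pos 1, read 0 -> (A,0)->write 1,move L,goto C. Now: state=C, head=0, tape[-3..2]=011010 (head:    ^)
Step 7: in state C at pos 0, read 0 -> (C,0)->write 0,move L,goto B. Now: state=B, head=-1, tape[-3..2]=011010 (head:   ^)
Step 8: in state B at pos -1, read 1 -> (B,1)->write 0,move R,goto A. Now: state=A, head=0, tape[-3..2]=010010 (head:    ^)
Step 9: in state A at pos 0, read 0 -> (A,0)->write 1,move L,goto C. Now: state=C, head=-1, tape[-3..2]=010110 (head:   ^)
Step 10: in state C at pos -1, read 0 -> (C,0)->write 0,move L,goto B. Now: state=B, head=-2, tape[-3..2]=010110 (head:  ^)
Step 11: in state B at pos -2, read 1 -> (B,1)->write 0,move R,goto A. Now: state=A, head=-1, tape[-3..2]=000110 (head:   ^)
Step 12: in state A at pos -1, read 0 -> (A,0)->write 1,move L,goto C. Now: state=C, head=-2, tape[-3..2]=001110 (head:  ^)
Step 13: in state C at pos -2, read 0 -> (C,0)->write 0,move L,goto B. Now: state=B, head=-3, tape[-4..2]=0001110 (head:  ^)
Step 14: in state B at pos -3, read 0 -> (B,0)->write 1,move R,goto B. Now: state=B, head=-2, tape[-4..2]=0101110 (head:   ^)
Step 15: in state B at pos -2, read 0 -> (B,0)->write 1,move R,goto B. Now: state=B, head=-1, tape[-4..2]=0111110 (head:    ^)
Step 16: in state B at pos -1, read 1 -> (B,1)->write 0,move R,goto A. Now: state=A, head=0, tape[-4..2]=0110110 (head:     ^)
Cells containing 1 after step 16: {-3, -2, 0, 1} -> 4 cell(s)

Answer: 4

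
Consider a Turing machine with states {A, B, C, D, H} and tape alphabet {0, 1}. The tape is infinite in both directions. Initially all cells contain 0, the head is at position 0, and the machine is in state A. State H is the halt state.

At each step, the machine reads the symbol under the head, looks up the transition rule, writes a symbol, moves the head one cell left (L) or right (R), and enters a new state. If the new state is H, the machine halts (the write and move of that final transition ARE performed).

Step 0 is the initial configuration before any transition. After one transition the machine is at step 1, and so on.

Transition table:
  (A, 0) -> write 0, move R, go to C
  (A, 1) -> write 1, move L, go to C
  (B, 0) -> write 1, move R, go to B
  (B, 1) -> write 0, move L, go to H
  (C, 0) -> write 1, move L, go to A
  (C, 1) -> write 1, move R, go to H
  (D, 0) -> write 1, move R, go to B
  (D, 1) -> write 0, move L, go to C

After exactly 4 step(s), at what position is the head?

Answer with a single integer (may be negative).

Answer: 2

Derivation:
Step 1: in state A at pos 0, read 0 -> (A,0)->write 0,move R,goto C. Now: state=C, head=1, tape[-1..2]=0000 (head:   ^)
Step 2: in state C at pos 1, read 0 -> (C,0)->write 1,move L,goto A. Now: state=A, head=0, tape[-1..2]=0010 (head:  ^)
Step 3: in state A at pos 0, read 0 -> (A,0)->write 0,move R,goto C. Now: state=C, head=1, tape[-1..2]=0010 (head:   ^)
Step 4: in state C at pos 1, read 1 -> (C,1)->write 1,move R,goto H. Now: state=H, head=2, tape[-1..3]=00100 (head:    ^)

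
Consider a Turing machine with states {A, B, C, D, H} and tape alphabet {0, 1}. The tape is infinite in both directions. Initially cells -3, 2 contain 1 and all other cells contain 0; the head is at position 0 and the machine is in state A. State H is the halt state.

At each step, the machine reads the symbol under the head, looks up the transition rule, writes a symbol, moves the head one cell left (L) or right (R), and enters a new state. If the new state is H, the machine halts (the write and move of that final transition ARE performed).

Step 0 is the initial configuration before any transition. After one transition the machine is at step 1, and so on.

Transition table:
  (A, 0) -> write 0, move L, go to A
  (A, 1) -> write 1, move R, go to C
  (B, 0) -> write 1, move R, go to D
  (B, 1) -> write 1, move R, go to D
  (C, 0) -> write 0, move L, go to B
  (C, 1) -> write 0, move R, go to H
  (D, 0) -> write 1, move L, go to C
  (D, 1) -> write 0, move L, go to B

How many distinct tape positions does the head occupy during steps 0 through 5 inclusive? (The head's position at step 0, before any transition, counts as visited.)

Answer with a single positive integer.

Answer: 4

Derivation:
Step 1: in state A at pos 0, read 0 -> (A,0)->write 0,move L,goto A. Now: state=A, head=-1, tape[-4..3]=01000010 (head:    ^)
Step 2: in state A at pos -1, read 0 -> (A,0)->write 0,move L,goto A. Now: state=A, head=-2, tape[-4..3]=01000010 (head:   ^)
Step 3: in state A at pos -2, read 0 -> (A,0)->write 0,move L,goto A. Now: state=A, head=-3, tape[-4..3]=01000010 (head:  ^)
Step 4: in state A at pos -3, read 1 -> (A,1)->write 1,move R,goto C. Now: state=C, head=-2, tape[-4..3]=01000010 (head:   ^)
Step 5: in state C at pos -2, read 0 -> (C,0)->write 0,move L,goto B. Now: state=B, head=-3, tape[-4..3]=01000010 (head:  ^)
Head positions at steps 0..5: starting at 0, distinct positions visited = {-3, -2, -1, 0} -> 4 position(s)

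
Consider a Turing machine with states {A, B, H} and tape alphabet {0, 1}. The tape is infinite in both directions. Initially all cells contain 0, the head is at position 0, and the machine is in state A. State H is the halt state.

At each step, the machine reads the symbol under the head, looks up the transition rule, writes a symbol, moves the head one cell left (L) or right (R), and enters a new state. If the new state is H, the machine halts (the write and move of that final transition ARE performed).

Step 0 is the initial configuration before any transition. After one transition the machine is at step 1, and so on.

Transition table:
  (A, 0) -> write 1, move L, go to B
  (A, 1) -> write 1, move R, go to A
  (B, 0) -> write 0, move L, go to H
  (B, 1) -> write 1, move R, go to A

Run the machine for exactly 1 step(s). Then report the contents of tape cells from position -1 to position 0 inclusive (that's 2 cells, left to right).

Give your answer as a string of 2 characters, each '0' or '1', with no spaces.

Step 1: in state A at pos 0, read 0 -> (A,0)->write 1,move L,goto B. Now: state=B, head=-1, tape[-2..1]=0010 (head:  ^)

Answer: 01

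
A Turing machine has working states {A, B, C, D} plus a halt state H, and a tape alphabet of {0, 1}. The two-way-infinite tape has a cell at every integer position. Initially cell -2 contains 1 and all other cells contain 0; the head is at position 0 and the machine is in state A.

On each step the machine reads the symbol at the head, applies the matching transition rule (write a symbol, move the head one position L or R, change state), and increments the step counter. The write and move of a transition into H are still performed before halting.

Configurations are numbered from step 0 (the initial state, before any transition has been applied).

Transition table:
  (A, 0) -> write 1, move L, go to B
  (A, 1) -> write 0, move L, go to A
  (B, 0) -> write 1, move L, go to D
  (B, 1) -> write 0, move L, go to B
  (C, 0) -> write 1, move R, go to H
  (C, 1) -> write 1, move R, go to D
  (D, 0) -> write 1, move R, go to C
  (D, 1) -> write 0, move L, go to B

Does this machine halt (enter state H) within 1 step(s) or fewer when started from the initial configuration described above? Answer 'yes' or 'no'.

Step 1: in state A at pos 0, read 0 -> (A,0)->write 1,move L,goto B. Now: state=B, head=-1, tape[-3..1]=01010 (head:   ^)
After 1 step(s): state = B (not H) -> not halted within 1 -> no

Answer: no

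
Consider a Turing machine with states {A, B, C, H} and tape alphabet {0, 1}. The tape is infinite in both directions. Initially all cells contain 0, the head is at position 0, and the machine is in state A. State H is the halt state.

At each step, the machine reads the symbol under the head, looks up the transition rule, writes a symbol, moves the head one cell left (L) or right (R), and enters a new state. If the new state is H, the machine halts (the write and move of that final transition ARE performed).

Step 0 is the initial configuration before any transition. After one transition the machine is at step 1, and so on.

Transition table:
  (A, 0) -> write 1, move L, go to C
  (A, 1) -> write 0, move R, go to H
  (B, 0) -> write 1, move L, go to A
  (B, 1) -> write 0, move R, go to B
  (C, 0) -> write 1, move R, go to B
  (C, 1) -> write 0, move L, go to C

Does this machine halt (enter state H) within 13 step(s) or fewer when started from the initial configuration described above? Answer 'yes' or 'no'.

Answer: yes

Derivation:
Step 1: in state A at pos 0, read 0 -> (A,0)->write 1,move L,goto C. Now: state=C, head=-1, tape[-2..1]=0010 (head:  ^)
Step 2: in state C at pos -1, read 0 -> (C,0)->write 1,move R,goto B. Now: state=B, head=0, tape[-2..1]=0110 (head:   ^)
Step 3: in state B at pos 0, read 1 -> (B,1)->write 0,move R,goto B. Now: state=B, head=1, tape[-2..2]=01000 (head:    ^)
Step 4: in state B at pos 1, read 0 -> (B,0)->write 1,move L,goto A. Now: state=A, head=0, tape[-2..2]=01010 (head:   ^)
Step 5: in state A at pos 0, read 0 -> (A,0)->write 1,move L,goto C. Now: state=C, head=-1, tape[-2..2]=01110 (head:  ^)
Step 6: in state C at pos -1, read 1 -> (C,1)->write 0,move L,goto C. Now: state=C, head=-2, tape[-3..2]=000110 (head:  ^)
Step 7: in state C at pos -2, read 0 -> (C,0)->write 1,move R,goto B. Now: state=B, head=-1, tape[-3..2]=010110 (head:   ^)
Step 8: in state B at pos -1, read 0 -> (B,0)->write 1,move L,goto A. Now: state=A, head=-2, tape[-3..2]=011110 (head:  ^)
Step 9: in state A at pos -2, read 1 -> (A,1)->write 0,move R,goto H. Now: state=H, head=-1, tape[-3..2]=001110 (head:   ^)
State H reached at step 9; 9 <= 13 -> yes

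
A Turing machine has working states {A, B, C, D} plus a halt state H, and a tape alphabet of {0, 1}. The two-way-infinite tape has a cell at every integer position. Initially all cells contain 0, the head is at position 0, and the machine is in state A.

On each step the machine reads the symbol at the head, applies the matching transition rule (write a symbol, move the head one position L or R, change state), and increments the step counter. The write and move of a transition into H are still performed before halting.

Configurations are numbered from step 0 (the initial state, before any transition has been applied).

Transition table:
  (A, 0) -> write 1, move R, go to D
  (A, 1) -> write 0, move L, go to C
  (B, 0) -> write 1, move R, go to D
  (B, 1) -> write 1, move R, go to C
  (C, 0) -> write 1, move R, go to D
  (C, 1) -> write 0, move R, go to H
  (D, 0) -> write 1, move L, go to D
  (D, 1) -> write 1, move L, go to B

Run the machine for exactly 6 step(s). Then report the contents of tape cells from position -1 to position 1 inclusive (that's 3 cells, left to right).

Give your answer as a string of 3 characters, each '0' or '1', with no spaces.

Answer: 111

Derivation:
Step 1: in state A at pos 0, read 0 -> (A,0)->write 1,move R,goto D. Now: state=D, head=1, tape[-1..2]=0100 (head:   ^)
Step 2: in state D at pos 1, read 0 -> (D,0)->write 1,move L,goto D. Now: state=D, head=0, tape[-1..2]=0110 (head:  ^)
Step 3: in state D at pos 0, read 1 -> (D,1)->write 1,move L,goto B. Now: state=B, head=-1, tape[-2..2]=00110 (head:  ^)
Step 4: in state B at pos -1, read 0 -> (B,0)->write 1,move R,goto D. Now: state=D, head=0, tape[-2..2]=01110 (head:   ^)
Step 5: in state D at pos 0, read 1 -> (D,1)->write 1,move L,goto B. Now: state=B, head=-1, tape[-2..2]=01110 (head:  ^)
Step 6: in state B at pos -1, read 1 -> (B,1)->write 1,move R,goto C. Now: state=C, head=0, tape[-2..2]=01110 (head:   ^)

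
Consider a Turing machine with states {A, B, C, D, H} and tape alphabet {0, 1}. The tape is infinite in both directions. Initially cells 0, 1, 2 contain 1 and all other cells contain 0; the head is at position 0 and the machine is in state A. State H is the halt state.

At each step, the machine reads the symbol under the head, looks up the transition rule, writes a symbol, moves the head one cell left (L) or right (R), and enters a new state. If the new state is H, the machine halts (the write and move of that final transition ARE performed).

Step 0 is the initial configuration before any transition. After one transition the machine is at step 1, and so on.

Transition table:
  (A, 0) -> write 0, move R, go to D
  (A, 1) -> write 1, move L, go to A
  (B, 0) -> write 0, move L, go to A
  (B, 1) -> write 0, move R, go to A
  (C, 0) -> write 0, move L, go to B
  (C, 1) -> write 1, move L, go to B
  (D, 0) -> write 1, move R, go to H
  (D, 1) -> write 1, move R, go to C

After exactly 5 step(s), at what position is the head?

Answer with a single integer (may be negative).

Answer: 1

Derivation:
Step 1: in state A at pos 0, read 1 -> (A,1)->write 1,move L,goto A. Now: state=A, head=-1, tape[-2..3]=001110 (head:  ^)
Step 2: in state A at pos -1, read 0 -> (A,0)->write 0,move R,goto D. Now: state=D, head=0, tape[-2..3]=001110 (head:   ^)
Step 3: in state D at pos 0, read 1 -> (D,1)->write 1,move R,goto C. Now: state=C, head=1, tape[-2..3]=001110 (head:    ^)
Step 4: in state C at pos 1, read 1 -> (C,1)->write 1,move L,goto B. Now: state=B, head=0, tape[-2..3]=001110 (head:   ^)
Step 5: in state B at pos 0, read 1 -> (B,1)->write 0,move R,goto A. Now: state=A, head=1, tape[-2..3]=000110 (head:    ^)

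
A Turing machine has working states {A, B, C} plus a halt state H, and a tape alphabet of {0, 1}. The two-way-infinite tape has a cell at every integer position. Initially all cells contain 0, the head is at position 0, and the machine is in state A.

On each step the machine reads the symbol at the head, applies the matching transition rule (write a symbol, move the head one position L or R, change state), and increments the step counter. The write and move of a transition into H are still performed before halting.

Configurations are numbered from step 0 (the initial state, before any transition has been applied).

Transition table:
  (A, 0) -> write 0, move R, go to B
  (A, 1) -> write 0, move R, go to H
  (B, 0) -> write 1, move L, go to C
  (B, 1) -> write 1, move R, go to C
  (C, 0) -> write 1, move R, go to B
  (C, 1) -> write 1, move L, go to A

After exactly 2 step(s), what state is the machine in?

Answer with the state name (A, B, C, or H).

Answer: C

Derivation:
Step 1: in state A at pos 0, read 0 -> (A,0)->write 0,move R,goto B. Now: state=B, head=1, tape[-1..2]=0000 (head:   ^)
Step 2: in state B at pos 1, read 0 -> (B,0)->write 1,move L,goto C. Now: state=C, head=0, tape[-1..2]=0010 (head:  ^)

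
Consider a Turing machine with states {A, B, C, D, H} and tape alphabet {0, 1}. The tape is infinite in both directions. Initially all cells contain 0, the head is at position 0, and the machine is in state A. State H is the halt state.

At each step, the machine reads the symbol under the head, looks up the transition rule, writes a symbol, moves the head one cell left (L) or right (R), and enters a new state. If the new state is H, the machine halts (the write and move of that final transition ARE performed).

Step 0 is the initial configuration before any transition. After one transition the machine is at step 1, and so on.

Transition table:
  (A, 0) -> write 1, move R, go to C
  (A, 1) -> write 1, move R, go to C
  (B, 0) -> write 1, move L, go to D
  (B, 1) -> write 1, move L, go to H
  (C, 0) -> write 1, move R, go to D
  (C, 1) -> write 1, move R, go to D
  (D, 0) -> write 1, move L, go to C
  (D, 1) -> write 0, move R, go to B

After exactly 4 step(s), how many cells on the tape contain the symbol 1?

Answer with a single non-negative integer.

Answer: 3

Derivation:
Step 1: in state A at pos 0, read 0 -> (A,0)->write 1,move R,goto C. Now: state=C, head=1, tape[-1..2]=0100 (head:   ^)
Step 2: in state C at pos 1, read 0 -> (C,0)->write 1,move R,goto D. Now: state=D, head=2, tape[-1..3]=01100 (head:    ^)
Step 3: in state D at pos 2, read 0 -> (D,0)->write 1,move L,goto C. Now: state=C, head=1, tape[-1..3]=01110 (head:   ^)
Step 4: in state C at pos 1, read 1 -> (C,1)->write 1,move R,goto D. Now: state=D, head=2, tape[-1..3]=01110 (head:    ^)
Cells containing 1 after step 4: {0, 1, 2} -> 3 cell(s)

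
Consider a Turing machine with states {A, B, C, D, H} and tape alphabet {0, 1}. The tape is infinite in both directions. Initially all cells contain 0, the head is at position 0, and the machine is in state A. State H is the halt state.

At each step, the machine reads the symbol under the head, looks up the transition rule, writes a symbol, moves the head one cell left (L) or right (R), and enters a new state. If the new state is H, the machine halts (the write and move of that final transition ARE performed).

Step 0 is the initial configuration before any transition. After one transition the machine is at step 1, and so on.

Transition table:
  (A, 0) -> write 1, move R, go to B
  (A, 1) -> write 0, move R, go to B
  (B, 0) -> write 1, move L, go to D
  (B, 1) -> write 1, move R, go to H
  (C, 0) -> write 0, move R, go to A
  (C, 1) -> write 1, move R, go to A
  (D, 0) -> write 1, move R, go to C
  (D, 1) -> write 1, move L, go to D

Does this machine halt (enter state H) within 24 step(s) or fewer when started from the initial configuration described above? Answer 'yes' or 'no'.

Answer: yes

Derivation:
Step 1: in state A at pos 0, read 0 -> (A,0)->write 1,move R,goto B. Now: state=B, head=1, tape[-1..2]=0100 (head:   ^)
Step 2: in state B at pos 1, read 0 -> (B,0)->write 1,move L,goto D. Now: state=D, head=0, tape[-1..2]=0110 (head:  ^)
Step 3: in state D at pos 0, read 1 -> (D,1)->write 1,move L,goto D. Now: state=D, head=-1, tape[-2..2]=00110 (head:  ^)
Step 4: in state D at pos -1, read 0 -> (D,0)->write 1,move R,goto C. Now: state=C, head=0, tape[-2..2]=01110 (head:   ^)
Step 5: in state C at pos 0, read 1 -> (C,1)->write 1,move R,goto A. Now: state=A, head=1, tape[-2..2]=01110 (head:    ^)
Step 6: in state A at pos 1, read 1 -> (A,1)->write 0,move R,goto B. Now: state=B, head=2, tape[-2..3]=011000 (head:     ^)
Step 7: in state B at pos 2, read 0 -> (B,0)->write 1,move L,goto D. Now: state=D, head=1, tape[-2..3]=011010 (head:    ^)
Step 8: in state D at pos 1, read 0 -> (D,0)->write 1,move R,goto C. Now: state=C, head=2, tape[-2..3]=011110 (head:     ^)
Step 9: in state C at pos 2, read 1 -> (C,1)->write 1,move R,goto A. Now: state=A, head=3, tape[-2..4]=0111100 (head:      ^)
Step 10: in state A at pos 3, read 0 -> (A,0)->write 1,move R,goto B. Now: state=B, head=4, tape[-2..5]=01111100 (head:       ^)
Step 11: in state B at pos 4, read 0 -> (B,0)->write 1,move L,goto D. Now: state=D, head=3, tape[-2..5]=01111110 (head:      ^)
Step 12: in state D at pos 3, read 1 -> (D,1)->write 1,move L,goto D. Now: state=D, head=2, tape[-2..5]=01111110 (head:     ^)
Step 13: in state D at pos 2, read 1 -> (D,1)->write 1,move L,goto D. Now: state=D, head=1, tape[-2..5]=01111110 (head:    ^)
Step 14: in state D at pos 1, read 1 -> (D,1)->write 1,move L,goto D. Now: state=D, head=0, tape[-2..5]=01111110 (head:   ^)
Step 15: in state D at pos 0, read 1 -> (D,1)->write 1,move L,goto D. Now: state=D, head=-1, tape[-2..5]=01111110 (head:  ^)
Step 16: in state D at pos -1, read 1 -> (D,1)->write 1,move L,goto D. Now: state=D, head=-2, tape[-3..5]=001111110 (head:  ^)
Step 17: in state D at pos -2, read 0 -> (D,0)->write 1,move R,goto C. Now: state=C, head=-1, tape[-3..5]=011111110 (head:   ^)
Step 18: in state C at pos -1, read 1 -> (C,1)->write 1,move R,goto A. Now: state=A, head=0, tape[-3..5]=011111110 (head:    ^)
Step 19: in state A at pos 0, read 1 -> (A,1)->write 0,move R,goto B. Now: state=B, head=1, tape[-3..5]=011011110 (head:     ^)
Step 20: in state B at pos 1, read 1 -> (B,1)->write 1,move R,goto H. Now: state=H, head=2, tape[-3..5]=011011110 (head:      ^)
State H reached at step 20; 20 <= 24 -> yes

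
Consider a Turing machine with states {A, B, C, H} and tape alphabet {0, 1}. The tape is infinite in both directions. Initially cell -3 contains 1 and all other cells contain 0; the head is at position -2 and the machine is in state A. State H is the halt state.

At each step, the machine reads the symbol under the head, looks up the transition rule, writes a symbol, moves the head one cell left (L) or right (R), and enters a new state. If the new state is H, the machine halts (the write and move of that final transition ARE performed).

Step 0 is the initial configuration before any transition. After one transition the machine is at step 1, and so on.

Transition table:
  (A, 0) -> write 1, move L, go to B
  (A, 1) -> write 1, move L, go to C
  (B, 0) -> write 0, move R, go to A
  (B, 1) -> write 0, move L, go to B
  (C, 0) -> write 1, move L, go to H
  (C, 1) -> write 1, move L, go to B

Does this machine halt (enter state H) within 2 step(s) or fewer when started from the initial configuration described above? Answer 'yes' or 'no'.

Step 1: in state A at pos -2, read 0 -> (A,0)->write 1,move L,goto B. Now: state=B, head=-3, tape[-4..-1]=0110 (head:  ^)
Step 2: in state B at pos -3, read 1 -> (B,1)->write 0,move L,goto B. Now: state=B, head=-4, tape[-5..-1]=00010 (head:  ^)
After 2 step(s): state = B (not H) -> not halted within 2 -> no

Answer: no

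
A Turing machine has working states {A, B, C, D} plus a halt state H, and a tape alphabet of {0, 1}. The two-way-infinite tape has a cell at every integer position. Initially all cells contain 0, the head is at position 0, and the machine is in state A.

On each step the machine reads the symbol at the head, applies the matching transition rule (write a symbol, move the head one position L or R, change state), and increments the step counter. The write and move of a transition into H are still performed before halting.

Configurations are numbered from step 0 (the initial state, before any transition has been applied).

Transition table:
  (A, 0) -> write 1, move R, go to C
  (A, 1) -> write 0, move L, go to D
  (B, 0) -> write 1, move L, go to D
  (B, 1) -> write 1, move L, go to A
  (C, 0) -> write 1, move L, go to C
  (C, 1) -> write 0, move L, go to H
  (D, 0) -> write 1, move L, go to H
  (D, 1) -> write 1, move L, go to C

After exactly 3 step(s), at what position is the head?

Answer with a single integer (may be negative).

Step 1: in state A at pos 0, read 0 -> (A,0)->write 1,move R,goto C. Now: state=C, head=1, tape[-1..2]=0100 (head:   ^)
Step 2: in state C at pos 1, read 0 -> (C,0)->write 1,move L,goto C. Now: state=C, head=0, tape[-1..2]=0110 (head:  ^)
Step 3: in state C at pos 0, read 1 -> (C,1)->write 0,move L,goto H. Now: state=H, head=-1, tape[-2..2]=00010 (head:  ^)

Answer: -1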